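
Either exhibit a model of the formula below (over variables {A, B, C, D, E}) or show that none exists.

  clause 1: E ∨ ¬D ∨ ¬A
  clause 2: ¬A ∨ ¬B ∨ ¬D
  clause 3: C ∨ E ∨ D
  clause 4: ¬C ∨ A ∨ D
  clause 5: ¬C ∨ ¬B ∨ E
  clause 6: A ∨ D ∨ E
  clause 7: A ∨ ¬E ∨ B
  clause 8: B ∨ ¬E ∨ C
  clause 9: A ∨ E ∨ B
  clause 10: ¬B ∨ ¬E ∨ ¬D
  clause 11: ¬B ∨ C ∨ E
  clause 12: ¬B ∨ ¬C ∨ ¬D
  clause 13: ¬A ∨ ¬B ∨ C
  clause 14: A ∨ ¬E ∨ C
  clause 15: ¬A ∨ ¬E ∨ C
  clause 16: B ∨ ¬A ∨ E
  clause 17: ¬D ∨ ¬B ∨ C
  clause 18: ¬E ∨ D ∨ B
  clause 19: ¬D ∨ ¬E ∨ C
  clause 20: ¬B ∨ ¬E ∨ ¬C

Case E = True:
Case A = True:
(C) alone gives C = True.
(¬B) alone gives B = False.
(D) alone gives D = True.
All clauses are satisfied.

A ↦ True,  B ↦ False,  C ↦ True,  D ↦ True,  E ↦ True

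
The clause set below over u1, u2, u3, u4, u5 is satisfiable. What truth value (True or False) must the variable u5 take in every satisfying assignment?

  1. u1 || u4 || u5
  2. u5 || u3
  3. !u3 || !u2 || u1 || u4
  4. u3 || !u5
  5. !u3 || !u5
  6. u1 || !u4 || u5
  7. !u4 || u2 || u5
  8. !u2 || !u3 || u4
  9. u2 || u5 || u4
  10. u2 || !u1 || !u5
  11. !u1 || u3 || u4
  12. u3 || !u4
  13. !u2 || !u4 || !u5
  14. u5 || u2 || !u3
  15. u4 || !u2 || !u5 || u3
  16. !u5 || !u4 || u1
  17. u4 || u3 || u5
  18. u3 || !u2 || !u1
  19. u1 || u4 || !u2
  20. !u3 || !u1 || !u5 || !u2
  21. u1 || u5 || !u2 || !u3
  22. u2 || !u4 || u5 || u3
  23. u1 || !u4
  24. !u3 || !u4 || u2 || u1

False

Suppose u5 = true.
(u3) alone gives u3 = true.
Now (!u3) is unsatisfied and unit — conflict.
So every satisfying assignment has u5 = False.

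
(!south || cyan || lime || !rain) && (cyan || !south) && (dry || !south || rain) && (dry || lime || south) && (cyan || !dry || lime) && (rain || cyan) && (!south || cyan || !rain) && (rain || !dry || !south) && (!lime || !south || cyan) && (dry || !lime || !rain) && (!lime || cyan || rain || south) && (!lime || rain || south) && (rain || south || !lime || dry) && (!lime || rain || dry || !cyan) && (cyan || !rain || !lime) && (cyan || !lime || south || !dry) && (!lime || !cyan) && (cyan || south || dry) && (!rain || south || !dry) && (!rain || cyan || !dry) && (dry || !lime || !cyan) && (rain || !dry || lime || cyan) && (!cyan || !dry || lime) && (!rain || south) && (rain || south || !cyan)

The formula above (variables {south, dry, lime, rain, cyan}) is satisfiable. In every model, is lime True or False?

Suppose lime = true.
(!cyan) alone gives cyan = false.
(!south) alone gives south = false.
(rain) alone gives rain = true.
But (!rain) is also a unit clause — contradiction.
So every satisfying assignment has lime = False.

False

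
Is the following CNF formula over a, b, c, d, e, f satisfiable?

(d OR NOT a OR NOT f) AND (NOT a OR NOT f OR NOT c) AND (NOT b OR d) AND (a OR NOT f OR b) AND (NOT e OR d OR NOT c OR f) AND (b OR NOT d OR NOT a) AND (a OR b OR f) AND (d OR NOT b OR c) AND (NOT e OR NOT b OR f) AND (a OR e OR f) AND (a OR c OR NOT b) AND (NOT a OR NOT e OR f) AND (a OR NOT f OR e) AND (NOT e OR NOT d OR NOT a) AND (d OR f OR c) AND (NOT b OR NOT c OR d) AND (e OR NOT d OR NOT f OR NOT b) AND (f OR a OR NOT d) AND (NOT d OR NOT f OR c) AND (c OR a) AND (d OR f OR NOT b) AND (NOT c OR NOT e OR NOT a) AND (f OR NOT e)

Branch on b: set b = false.
Branch on a: set a = true.
Unit clause (NOT d) forces d = false.
Unit clause (NOT f) forces f = false.
Unit clause (NOT e) forces e = false.
Unit clause (c) forces c = true.
All clauses are satisfied.
A satisfying assignment: a: true; b: false; c: true; d: false; e: false; f: false.

Satisfiable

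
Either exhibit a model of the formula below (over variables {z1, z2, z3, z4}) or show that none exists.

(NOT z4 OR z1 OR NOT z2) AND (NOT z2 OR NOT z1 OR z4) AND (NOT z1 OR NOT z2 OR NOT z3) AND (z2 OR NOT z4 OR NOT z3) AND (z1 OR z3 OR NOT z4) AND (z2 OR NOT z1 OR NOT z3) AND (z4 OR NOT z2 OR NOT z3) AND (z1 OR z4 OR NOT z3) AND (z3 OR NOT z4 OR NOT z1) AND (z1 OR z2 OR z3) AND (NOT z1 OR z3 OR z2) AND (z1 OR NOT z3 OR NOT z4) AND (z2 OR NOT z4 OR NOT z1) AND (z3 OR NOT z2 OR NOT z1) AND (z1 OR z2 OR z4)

Case z4 = false:
Case z2 = true:
From the singleton clause (NOT z1), z1 = false.
From the singleton clause (NOT z3), z3 = false.
This assignment satisfies each clause.

z1: false,  z2: true,  z3: false,  z4: false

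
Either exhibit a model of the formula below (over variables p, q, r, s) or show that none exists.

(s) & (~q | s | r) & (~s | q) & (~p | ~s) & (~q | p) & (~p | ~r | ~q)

From the singleton clause (s), s = 1.
From the singleton clause (q), q = 1.
From the singleton clause (~p), p = 0.
Now (p) is unsatisfied and unit — conflict.

UNSATISFIABLE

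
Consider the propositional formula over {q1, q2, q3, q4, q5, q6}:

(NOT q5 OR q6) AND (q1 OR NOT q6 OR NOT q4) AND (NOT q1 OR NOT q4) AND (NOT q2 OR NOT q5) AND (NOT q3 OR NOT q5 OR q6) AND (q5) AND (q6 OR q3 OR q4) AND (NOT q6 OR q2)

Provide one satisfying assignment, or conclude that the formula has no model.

(q5) alone gives q5 = true.
(q6) alone gives q6 = true.
(NOT q2) alone gives q2 = false.
But (q2) is also a unit clause — contradiction.

UNSATISFIABLE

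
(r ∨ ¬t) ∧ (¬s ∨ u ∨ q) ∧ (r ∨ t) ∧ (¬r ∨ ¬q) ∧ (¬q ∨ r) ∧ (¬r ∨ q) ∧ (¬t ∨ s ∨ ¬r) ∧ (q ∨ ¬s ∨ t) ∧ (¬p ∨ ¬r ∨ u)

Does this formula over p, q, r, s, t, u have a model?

Case r = True:
Unit clause (¬q) forces q = False.
Now (q) is unsatisfied and unit — conflict.
That branch fails; take r = False instead.
Unit clause (¬t) forces t = False.
Now (t) is unsatisfied and unit — conflict.
Both values of r lead to a conflict.
No assignment satisfies every clause.

Unsatisfiable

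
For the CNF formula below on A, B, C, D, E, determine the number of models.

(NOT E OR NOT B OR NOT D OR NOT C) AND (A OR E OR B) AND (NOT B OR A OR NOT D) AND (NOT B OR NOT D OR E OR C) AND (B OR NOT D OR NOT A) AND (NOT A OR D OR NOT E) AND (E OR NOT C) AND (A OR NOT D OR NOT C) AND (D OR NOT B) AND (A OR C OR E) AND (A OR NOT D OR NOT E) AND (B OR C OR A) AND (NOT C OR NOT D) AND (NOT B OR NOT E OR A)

3

There are 2^5 = 32 truth assignments over (A, B, C, D, E).
Split on C. With C = true, the clauses containing C are satisfied and NOT C drops from the rest; 1 of the 2^4 = 16 assignments to the other variables satisfy what remains.
With C = false, by the same count on the reduced clause set, 2 assignments work.
(One model: A=F, B=F, C=T, D=F, E=T.)
Total: 1 + 2 = 3.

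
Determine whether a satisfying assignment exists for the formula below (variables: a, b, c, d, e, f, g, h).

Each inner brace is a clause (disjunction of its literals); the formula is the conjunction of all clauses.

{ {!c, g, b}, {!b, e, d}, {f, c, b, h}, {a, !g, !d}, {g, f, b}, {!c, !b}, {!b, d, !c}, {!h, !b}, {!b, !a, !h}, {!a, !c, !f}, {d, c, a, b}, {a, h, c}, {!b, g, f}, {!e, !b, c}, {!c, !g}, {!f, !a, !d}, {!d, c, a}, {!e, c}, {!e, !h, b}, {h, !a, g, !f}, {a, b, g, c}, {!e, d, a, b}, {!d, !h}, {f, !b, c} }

Suppose c = false.
The clause (!e) is unit, so e = false.
Suppose b = false.
Suppose f = true.
Suppose d = false.
The clause (a) is unit, so a = true.
Suppose h = false.
The clause (g) is unit, so g = true.
All clauses are satisfied.
A satisfying assignment: a=true, b=false, c=false, d=false, e=false, f=true, g=true, h=false.

Yes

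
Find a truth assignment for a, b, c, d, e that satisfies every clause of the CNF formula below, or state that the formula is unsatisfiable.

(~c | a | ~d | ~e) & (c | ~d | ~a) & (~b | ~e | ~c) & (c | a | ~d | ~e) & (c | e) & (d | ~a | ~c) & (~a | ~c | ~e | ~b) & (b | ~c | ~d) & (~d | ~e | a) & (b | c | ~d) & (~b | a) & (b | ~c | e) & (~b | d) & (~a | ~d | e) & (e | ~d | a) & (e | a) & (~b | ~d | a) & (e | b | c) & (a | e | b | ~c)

a=0, b=0, c=1, d=0, e=1

Try c = 1.
Try b = 0.
From the singleton clause (~d), d = 0.
From the singleton clause (~a), a = 0.
From the singleton clause (e), e = 1.
Every clause now holds.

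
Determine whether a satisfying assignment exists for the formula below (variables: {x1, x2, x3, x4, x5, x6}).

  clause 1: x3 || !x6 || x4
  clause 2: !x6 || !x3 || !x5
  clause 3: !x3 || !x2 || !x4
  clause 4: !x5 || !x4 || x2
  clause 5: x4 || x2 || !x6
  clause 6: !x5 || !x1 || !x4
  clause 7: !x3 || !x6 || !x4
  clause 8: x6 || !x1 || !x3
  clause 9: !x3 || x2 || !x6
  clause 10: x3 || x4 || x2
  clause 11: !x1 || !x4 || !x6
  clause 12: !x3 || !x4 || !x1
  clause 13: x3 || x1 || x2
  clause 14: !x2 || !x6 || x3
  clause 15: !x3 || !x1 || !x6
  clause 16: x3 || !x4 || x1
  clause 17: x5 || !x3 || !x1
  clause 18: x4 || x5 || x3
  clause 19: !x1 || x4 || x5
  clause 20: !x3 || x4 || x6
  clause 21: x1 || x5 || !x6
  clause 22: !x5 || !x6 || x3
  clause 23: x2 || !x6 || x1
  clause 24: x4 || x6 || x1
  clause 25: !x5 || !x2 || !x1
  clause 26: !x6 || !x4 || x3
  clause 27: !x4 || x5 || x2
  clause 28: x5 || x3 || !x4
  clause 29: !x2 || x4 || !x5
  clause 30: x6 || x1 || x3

Try x3 = true.
Try x6 = false.
The clause (!x1) is unit, so x1 = false.
The clause (x4) is unit, so x4 = true.
The clause (!x2) is unit, so x2 = false.
The clause (!x5) is unit, so x5 = false.
Now (x5) is unsatisfied and unit — conflict.
Undo x6 and try x6 = true.
The clause (!x5) is unit, so x5 = false.
The clause (!x4) is unit, so x4 = false.
The clause (x2) is unit, so x2 = true.
The clause (!x1) is unit, so x1 = false.
Now (x1) is unsatisfied and unit — conflict.
Either choice for x6 ends in contradiction.
Undo x3 and try x3 = false.
Try x6 = false.
The clause (x1) is unit, so x1 = true.
Try x5 = false.
The clause (x4) is unit, so x4 = true.
Now (!x4) is unsatisfied and unit — conflict.
Undo x5 and try x5 = true.
The clause (!x4) is unit, so x4 = false.
The clause (x2) is unit, so x2 = true.
Now (!x2) is unsatisfied and unit — conflict.
Either choice for x5 ends in contradiction.
Undo x6 and try x6 = true.
The clause (x4) is unit, so x4 = true.
Now (!x4) is unsatisfied and unit — conflict.
Either choice for x6 ends in contradiction.
Either choice for x3 ends in contradiction.
No assignment satisfies every clause.

No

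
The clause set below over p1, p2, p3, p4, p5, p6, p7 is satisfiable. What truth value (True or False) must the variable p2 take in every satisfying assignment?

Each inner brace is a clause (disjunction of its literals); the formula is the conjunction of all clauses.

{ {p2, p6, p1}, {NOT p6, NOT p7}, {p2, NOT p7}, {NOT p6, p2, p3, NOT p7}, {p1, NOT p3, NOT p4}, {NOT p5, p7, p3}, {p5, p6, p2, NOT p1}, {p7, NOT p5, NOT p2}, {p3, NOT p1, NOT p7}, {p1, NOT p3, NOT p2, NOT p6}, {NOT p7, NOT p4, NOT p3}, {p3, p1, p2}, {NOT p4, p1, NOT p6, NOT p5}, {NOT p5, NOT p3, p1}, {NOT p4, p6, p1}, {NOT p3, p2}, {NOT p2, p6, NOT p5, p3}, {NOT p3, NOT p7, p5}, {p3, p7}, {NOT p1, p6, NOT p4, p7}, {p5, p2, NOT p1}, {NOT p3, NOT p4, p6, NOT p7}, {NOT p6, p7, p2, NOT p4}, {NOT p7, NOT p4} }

Suppose p2 = false.
From the singleton clause (NOT p7), p7 = false.
From the singleton clause (NOT p3), p3 = false.
Now (p3) is unsatisfied and unit — conflict.
So every satisfying assignment has p2 = True.

True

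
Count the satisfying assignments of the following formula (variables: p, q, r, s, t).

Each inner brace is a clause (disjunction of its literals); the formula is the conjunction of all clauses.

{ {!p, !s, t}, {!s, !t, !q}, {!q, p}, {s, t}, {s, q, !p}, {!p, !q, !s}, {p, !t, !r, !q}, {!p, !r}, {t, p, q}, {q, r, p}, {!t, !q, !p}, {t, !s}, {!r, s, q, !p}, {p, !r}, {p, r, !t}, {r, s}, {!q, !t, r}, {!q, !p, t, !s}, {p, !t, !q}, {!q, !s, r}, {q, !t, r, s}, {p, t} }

1

There are 2^5 = 32 truth assignments over (p, q, r, s, t).
Split on s. With s = true, the clauses containing s are satisfied and !s drops from the rest; 1 of the 2^4 = 16 assignments to the other variables satisfy what remains.
With s = false, by the same count on the reduced clause set, 0 assignments work.
Total: 1 + 0 = 1.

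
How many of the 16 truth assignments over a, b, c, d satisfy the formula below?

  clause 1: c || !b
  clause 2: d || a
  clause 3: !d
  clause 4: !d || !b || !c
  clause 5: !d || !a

There are 2^4 = 16 truth assignments over (a, b, c, d).
Check each against the 5 clauses (columns in the order a, b, c, d):
  F F F F  ✗ fails (d || a)
  F F F T  ✗ fails (!d)
  F F T F  ✗ fails (d || a)
  F F T T  ✗ fails (!d)
  F T F F  ✗ fails (c || !b)
  F T F T  ✗ fails (c || !b)
  F T T F  ✗ fails (d || a)
  F T T T  ✗ fails (!d)
  T F F F  ✓ satisfies all
  T F F T  ✗ fails (!d)
  T F T F  ✓ satisfies all
  T F T T  ✗ fails (!d)
  T T F F  ✗ fails (c || !b)
  T T F T  ✗ fails (c || !b)
  T T T F  ✓ satisfies all
  T T T T  ✗ fails (!d)
3 of the 16 rows are models.

3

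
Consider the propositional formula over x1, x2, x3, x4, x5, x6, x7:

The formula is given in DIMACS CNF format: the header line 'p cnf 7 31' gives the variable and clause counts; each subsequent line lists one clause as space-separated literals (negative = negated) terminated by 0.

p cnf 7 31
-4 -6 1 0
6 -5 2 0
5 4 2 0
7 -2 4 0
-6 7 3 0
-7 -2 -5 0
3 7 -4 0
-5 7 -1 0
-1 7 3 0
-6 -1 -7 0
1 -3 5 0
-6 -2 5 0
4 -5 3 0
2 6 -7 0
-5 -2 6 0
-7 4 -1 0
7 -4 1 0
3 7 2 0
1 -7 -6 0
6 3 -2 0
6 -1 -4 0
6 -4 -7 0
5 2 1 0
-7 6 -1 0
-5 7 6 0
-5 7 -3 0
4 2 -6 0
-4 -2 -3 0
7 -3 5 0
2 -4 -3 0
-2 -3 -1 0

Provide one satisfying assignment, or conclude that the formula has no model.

Try x4 = False.
Try x5 = True.
Unit clause (x3) forces x3 = True.
Unit clause (x7) forces x7 = True.
Unit clause (¬x2) forces x2 = False.
Unit clause (x6) forces x6 = True.
Now (¬x6) is unsatisfied and unit — conflict.
So x5 must be the other value — set x5 = False.
Unit clause (x2) forces x2 = True.
Unit clause (x7) forces x7 = True.
Unit clause (¬x6) forces x6 = False.
Unit clause (¬x1) forces x1 = False.
Unit clause (¬x3) forces x3 = False.
Now (x3) is unsatisfied and unit — conflict.
Both values of x5 lead to a conflict.
So x4 must be the other value — set x4 = True.
Try x6 = False.
Unit clause (¬x1) forces x1 = False.
Unit clause (x7) forces x7 = True.
Now (¬x7) is unsatisfied and unit — conflict.
So x6 must be the other value — set x6 = True.
Unit clause (x1) forces x1 = True.
Unit clause (¬x7) forces x7 = False.
Unit clause (x3) forces x3 = True.
Unit clause (¬x5) forces x5 = False.
Now (x5) is unsatisfied and unit — conflict.
Both values of x6 lead to a conflict.
Both values of x4 lead to a conflict.

UNSATISFIABLE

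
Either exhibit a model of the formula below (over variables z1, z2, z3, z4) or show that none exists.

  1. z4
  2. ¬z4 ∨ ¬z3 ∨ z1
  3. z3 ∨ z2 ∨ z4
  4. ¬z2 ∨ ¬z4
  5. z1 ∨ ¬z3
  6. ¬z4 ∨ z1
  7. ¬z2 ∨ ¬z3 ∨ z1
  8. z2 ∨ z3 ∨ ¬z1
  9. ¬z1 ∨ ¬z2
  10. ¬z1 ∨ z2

The clause (z4) is unit, so z4 = True.
The clause (¬z2) is unit, so z2 = False.
The clause (z1) is unit, so z1 = True.
But (¬z1) is also a unit clause — contradiction.

UNSATISFIABLE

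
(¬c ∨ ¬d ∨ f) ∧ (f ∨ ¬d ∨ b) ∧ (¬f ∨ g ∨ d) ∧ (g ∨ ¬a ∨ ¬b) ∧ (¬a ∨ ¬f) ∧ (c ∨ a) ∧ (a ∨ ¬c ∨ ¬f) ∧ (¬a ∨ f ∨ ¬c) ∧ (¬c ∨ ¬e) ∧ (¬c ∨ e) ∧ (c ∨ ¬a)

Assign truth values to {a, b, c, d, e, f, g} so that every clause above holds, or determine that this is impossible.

UNSATISFIABLE

Try a = False.
Unit clause (c) forces c = True.
Unit clause (¬f) forces f = False.
Unit clause (¬d) forces d = False.
Unit clause (¬e) forces e = False.
That conflicts with the unit clause (e).
So a must be the other value — set a = True.
Unit clause (¬f) forces f = False.
Unit clause (¬c) forces c = False.
That conflicts with the unit clause (c).
Either choice for a ends in contradiction.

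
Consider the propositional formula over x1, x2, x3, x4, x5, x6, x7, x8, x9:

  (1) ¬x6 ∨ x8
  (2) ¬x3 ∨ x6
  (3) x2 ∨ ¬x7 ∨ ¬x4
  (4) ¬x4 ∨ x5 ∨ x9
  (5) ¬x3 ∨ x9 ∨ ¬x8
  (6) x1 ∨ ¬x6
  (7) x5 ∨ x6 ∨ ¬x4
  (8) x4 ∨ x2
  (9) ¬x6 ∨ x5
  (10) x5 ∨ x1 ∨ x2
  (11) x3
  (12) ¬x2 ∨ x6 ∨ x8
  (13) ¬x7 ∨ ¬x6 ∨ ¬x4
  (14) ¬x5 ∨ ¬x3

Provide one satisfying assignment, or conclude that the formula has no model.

UNSATISFIABLE

(x3) alone gives x3 = True.
(x6) alone gives x6 = True.
(x8) alone gives x8 = True.
(x9) alone gives x9 = True.
(x1) alone gives x1 = True.
(x5) alone gives x5 = True.
But (¬x5) is also a unit clause — contradiction.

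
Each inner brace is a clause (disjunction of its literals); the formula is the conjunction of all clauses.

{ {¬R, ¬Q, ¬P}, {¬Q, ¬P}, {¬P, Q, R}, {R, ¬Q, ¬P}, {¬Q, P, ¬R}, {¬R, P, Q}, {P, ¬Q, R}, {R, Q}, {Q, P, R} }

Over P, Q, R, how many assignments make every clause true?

There are 2^3 = 8 truth assignments over (P, Q, R).
Check each against the 9 clauses (columns in the order P, Q, R):
  F F F  ✗ fails (R ∨ Q)
  F F T  ✗ fails (¬R ∨ P ∨ Q)
  F T F  ✗ fails (P ∨ ¬Q ∨ R)
  F T T  ✗ fails (¬Q ∨ P ∨ ¬R)
  T F F  ✗ fails (¬P ∨ Q ∨ R)
  T F T  ✓ satisfies all
  T T F  ✗ fails (¬Q ∨ ¬P)
  T T T  ✗ fails (¬R ∨ ¬Q ∨ ¬P)
1 of the 8 rows is a model.

1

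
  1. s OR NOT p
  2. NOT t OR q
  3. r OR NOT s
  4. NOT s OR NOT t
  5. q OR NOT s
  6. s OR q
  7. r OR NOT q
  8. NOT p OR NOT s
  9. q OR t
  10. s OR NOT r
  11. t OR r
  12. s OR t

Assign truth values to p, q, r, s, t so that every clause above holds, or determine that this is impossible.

Try s = true.
Unit clause (r) forces r = true.
Unit clause (NOT t) forces t = false.
Unit clause (q) forces q = true.
Unit clause (NOT p) forces p = false.
All clauses are satisfied.

p: false; q: true; r: true; s: true; t: false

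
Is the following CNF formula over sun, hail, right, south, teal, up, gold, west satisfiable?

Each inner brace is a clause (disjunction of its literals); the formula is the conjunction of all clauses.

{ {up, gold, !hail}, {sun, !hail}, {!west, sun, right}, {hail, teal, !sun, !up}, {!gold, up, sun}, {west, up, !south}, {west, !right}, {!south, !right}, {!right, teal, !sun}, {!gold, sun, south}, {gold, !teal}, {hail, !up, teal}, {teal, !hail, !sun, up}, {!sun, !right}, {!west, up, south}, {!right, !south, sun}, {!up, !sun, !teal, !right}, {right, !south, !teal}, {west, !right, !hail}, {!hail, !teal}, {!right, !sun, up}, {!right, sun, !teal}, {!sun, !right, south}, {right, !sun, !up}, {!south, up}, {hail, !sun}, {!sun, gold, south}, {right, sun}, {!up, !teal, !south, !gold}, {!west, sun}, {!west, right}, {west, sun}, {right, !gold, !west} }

Branch on sun: set sun = true.
The clause (!right) is unit, so right = false.
The clause (!up) is unit, so up = false.
The clause (!south) is unit, so south = false.
The clause (!west) is unit, so west = false.
The clause (hail) is unit, so hail = true.
The clause (gold) is unit, so gold = true.
The clause (teal) is unit, so teal = true.
That conflicts with the unit clause (!teal).
Backtrack on sun: now try sun = false.
The clause (!hail) is unit, so hail = false.
The clause (right) is unit, so right = true.
The clause (west) is unit, so west = true.
That conflicts with the unit clause (!west).
Both values of sun lead to a conflict.
No assignment satisfies every clause.

No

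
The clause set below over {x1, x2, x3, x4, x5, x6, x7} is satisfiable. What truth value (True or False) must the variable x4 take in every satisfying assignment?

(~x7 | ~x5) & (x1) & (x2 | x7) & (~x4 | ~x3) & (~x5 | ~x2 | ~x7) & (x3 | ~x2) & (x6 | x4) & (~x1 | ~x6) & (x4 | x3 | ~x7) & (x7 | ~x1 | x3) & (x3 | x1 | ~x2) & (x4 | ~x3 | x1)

Suppose x4 = 0.
From the singleton clause (x1), x1 = 1.
From the singleton clause (x6), x6 = 1.
But (~x6) is also a unit clause — contradiction.
So every satisfying assignment has x4 = True.

True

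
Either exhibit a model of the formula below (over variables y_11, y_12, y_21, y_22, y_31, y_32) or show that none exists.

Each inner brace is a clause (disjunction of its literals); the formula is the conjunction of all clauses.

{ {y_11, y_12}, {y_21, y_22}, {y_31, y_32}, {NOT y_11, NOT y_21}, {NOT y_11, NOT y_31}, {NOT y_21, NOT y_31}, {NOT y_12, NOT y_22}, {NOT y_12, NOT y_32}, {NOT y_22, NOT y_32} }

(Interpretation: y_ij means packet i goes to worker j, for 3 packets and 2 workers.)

UNSATISFIABLE

Try y_11 = true.
Unit clause (NOT y_21) forces y_21 = false.
Unit clause (y_22) forces y_22 = true.
Unit clause (NOT y_31) forces y_31 = false.
Unit clause (y_32) forces y_32 = true.
That conflicts with the unit clause (NOT y_32).
Backtrack on y_11: now try y_11 = false.
Unit clause (y_12) forces y_12 = true.
Unit clause (NOT y_22) forces y_22 = false.
Unit clause (y_21) forces y_21 = true.
Unit clause (NOT y_31) forces y_31 = false.
Unit clause (y_32) forces y_32 = true.
That conflicts with the unit clause (NOT y_32).
Either choice for y_11 ends in contradiction.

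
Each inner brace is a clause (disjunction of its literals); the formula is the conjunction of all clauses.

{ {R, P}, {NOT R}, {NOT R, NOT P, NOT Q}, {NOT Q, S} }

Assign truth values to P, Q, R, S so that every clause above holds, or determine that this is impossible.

P ↦ true,  Q ↦ false,  R ↦ false,  S ↦ true

(NOT R) alone gives R = false.
(P) alone gives P = true.
Suppose Q = false.
No clause remains; S is free.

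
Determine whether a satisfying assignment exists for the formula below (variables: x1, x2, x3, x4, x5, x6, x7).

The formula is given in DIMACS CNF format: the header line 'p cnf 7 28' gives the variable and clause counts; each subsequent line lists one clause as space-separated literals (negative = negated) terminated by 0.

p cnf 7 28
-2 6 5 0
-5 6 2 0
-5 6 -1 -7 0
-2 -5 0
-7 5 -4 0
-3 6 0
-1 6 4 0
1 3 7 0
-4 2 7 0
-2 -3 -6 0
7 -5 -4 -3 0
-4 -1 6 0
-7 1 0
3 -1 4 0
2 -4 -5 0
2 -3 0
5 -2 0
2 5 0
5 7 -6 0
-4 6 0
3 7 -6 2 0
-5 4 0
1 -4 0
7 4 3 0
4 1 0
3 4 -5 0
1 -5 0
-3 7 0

Case x2 = False:
(¬x3) alone gives x3 = False.
(x5) alone gives x5 = True.
(x6) alone gives x6 = True.
(¬x4) alone gives x4 = False.
That conflicts with the unit clause (x4).
Backtrack on x2: now try x2 = True.
(¬x5) alone gives x5 = False.
That conflicts with the unit clause (x5).
Either choice for x2 ends in contradiction.
No assignment satisfies every clause.

No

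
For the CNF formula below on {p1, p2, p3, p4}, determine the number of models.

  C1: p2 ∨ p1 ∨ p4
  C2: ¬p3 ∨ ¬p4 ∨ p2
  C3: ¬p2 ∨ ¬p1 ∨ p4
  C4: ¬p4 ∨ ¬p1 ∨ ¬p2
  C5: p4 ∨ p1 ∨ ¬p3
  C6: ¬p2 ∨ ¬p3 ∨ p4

7

There are 2^4 = 16 truth assignments over (p1, p2, p3, p4).
Check each against the 6 clauses (columns in the order p1, p2, p3, p4):
  F F F F  ✗ fails (p2 ∨ p1 ∨ p4)
  F F F T  ✓ satisfies all
  F F T F  ✗ fails (p2 ∨ p1 ∨ p4)
  F F T T  ✗ fails (¬p3 ∨ ¬p4 ∨ p2)
  F T F F  ✓ satisfies all
  F T F T  ✓ satisfies all
  F T T F  ✗ fails (p4 ∨ p1 ∨ ¬p3)
  F T T T  ✓ satisfies all
  T F F F  ✓ satisfies all
  T F F T  ✓ satisfies all
  T F T F  ✓ satisfies all
  T F T T  ✗ fails (¬p3 ∨ ¬p4 ∨ p2)
  T T F F  ✗ fails (¬p2 ∨ ¬p1 ∨ p4)
  T T F T  ✗ fails (¬p4 ∨ ¬p1 ∨ ¬p2)
  T T T F  ✗ fails (¬p2 ∨ ¬p1 ∨ p4)
  T T T T  ✗ fails (¬p4 ∨ ¬p1 ∨ ¬p2)
7 of the 16 rows are models.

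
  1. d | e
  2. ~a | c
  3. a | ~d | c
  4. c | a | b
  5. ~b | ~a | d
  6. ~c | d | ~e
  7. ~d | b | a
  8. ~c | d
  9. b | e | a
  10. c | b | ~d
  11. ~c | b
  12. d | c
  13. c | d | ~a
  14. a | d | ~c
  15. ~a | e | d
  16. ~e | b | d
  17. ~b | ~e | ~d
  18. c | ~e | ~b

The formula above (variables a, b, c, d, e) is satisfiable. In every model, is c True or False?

Suppose c = 0.
From the singleton clause (~a), a = 0.
From the singleton clause (~d), d = 0.
That conflicts with the unit clause (d).
So every satisfying assignment has c = True.

True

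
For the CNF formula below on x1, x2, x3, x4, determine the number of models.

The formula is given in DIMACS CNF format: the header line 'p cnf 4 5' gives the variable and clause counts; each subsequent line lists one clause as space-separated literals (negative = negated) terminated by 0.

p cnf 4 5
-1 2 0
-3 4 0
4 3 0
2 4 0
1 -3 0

4

There are 2^4 = 16 truth assignments over (x1, x2, x3, x4).
Split on x3. With x3 = True, the clauses containing x3 are satisfied and ¬x3 drops from the rest; 1 of the 2^3 = 8 assignments to the other variables satisfy what remains.
With x3 = False, by the same count on the reduced clause set, 3 assignments work.
(One model: x1=F, x2=F, x3=F, x4=T.)
Total: 1 + 3 = 4.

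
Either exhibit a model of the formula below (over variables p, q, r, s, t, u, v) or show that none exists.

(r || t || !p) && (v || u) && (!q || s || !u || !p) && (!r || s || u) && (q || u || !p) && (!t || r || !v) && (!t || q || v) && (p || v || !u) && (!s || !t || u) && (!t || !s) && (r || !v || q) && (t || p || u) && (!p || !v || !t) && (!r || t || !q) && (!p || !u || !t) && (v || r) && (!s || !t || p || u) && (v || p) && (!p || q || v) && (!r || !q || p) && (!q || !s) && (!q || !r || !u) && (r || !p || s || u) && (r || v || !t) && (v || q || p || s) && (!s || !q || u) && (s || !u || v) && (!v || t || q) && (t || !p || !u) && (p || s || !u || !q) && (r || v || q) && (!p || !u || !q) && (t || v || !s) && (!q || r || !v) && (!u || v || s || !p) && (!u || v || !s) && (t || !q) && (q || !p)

p ↦ false; q ↦ false; r ↦ true; s ↦ false; t ↦ true; u ↦ true; v ↦ true

Branch on v: set v = true.
Branch on t: set t = true.
(r) alone gives r = true.
(!s) alone gives s = false.
(u) alone gives u = true.
(!p) alone gives p = false.
(!q) alone gives q = false.
Every clause now holds.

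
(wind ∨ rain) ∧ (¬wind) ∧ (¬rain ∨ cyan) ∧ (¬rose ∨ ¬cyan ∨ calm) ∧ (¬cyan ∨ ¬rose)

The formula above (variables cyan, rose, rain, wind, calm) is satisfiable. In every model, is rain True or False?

Suppose rain = False.
The clause (wind) is unit, so wind = True.
Now (¬wind) is unsatisfied and unit — conflict.
So every satisfying assignment has rain = True.

True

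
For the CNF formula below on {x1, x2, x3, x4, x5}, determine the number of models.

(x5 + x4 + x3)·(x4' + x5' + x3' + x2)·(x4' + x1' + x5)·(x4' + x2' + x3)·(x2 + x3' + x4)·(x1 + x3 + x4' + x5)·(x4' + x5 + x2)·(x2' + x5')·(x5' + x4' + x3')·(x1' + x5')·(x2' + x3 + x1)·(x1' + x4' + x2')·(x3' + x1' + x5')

5

There are 2^5 = 32 truth assignments over (x1, x2, x3, x4, x5).
Split on x4. With x4 = 1, the clauses containing x4 are satisfied and x4' drops from the rest; 2 of the 2^4 = 16 assignments to the other variables satisfy what remains.
With x4 = 0, by the same count on the reduced clause set, 3 assignments work.
(One model: x1=F, x2=F, x3=F, x4=F, x5=T.)
Total: 2 + 3 = 5.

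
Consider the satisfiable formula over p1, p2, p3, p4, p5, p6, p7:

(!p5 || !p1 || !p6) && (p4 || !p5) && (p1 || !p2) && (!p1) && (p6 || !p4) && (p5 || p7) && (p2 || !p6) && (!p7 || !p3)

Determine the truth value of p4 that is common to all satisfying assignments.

Suppose p4 = true.
The clause (!p1) is unit, so p1 = false.
The clause (!p2) is unit, so p2 = false.
The clause (p6) is unit, so p6 = true.
That conflicts with the unit clause (!p6).
So every satisfying assignment has p4 = False.

False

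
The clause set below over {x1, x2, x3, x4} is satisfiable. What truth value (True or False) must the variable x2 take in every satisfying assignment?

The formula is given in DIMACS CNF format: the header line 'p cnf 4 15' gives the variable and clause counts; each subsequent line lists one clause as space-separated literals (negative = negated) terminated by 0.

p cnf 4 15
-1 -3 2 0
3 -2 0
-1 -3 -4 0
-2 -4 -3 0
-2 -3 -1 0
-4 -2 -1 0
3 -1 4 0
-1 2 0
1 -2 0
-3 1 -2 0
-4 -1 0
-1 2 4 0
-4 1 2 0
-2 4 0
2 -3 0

False

Suppose x2 = True.
Unit clause (x3) forces x3 = True.
Unit clause (¬x4) forces x4 = False.
Now (x4) is unsatisfied and unit — conflict.
So every satisfying assignment has x2 = False.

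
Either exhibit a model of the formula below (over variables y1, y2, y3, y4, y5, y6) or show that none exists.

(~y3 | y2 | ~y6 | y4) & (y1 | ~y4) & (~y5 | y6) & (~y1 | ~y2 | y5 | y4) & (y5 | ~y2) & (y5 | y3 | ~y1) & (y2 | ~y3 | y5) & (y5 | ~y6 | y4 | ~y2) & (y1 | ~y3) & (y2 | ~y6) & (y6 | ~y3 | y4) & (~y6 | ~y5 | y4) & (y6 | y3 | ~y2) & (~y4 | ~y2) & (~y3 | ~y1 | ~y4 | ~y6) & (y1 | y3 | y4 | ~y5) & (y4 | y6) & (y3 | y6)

UNSATISFIABLE

Suppose y1 = 1.
Suppose y5 = 0.
Unit clause (~y2) forces y2 = 0.
Unit clause (y3) forces y3 = 1.
Now (~y3) is unsatisfied and unit — conflict.
Undo y5 and try y5 = 1.
Unit clause (y6) forces y6 = 1.
Unit clause (y2) forces y2 = 1.
Unit clause (y4) forces y4 = 1.
Now (~y4) is unsatisfied and unit — conflict.
Either choice for y5 ends in contradiction.
Undo y1 and try y1 = 0.
Unit clause (~y4) forces y4 = 0.
Unit clause (~y3) forces y3 = 0.
Unit clause (~y5) forces y5 = 0.
Unit clause (~y2) forces y2 = 0.
Unit clause (~y6) forces y6 = 0.
Now (y6) is unsatisfied and unit — conflict.
Either choice for y1 ends in contradiction.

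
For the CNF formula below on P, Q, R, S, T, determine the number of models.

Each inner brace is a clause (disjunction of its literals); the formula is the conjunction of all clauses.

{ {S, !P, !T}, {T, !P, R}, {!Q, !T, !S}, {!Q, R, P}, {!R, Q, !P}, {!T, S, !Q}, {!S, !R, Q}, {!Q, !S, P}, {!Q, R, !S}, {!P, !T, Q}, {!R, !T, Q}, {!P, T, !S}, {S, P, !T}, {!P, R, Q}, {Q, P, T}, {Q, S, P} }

There are 2^5 = 32 truth assignments over (P, Q, R, S, T).
Split on S. With S = true, the clauses containing S are satisfied and !S drops from the rest; 1 of the 2^4 = 16 assignments to the other variables satisfy what remains.
With S = false, by the same count on the reduced clause set, 2 assignments work.
Total: 1 + 2 = 3.

3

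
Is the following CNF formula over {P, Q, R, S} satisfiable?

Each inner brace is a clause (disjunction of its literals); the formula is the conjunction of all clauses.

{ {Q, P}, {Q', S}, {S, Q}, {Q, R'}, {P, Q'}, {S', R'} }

Yes

Try Q = 1.
Unit clause (S) forces S = 1.
Unit clause (P) forces P = 1.
Unit clause (R') forces R = 0.
All clauses are satisfied.
A satisfying assignment: P ↦ 1, Q ↦ 1, R ↦ 0, S ↦ 1.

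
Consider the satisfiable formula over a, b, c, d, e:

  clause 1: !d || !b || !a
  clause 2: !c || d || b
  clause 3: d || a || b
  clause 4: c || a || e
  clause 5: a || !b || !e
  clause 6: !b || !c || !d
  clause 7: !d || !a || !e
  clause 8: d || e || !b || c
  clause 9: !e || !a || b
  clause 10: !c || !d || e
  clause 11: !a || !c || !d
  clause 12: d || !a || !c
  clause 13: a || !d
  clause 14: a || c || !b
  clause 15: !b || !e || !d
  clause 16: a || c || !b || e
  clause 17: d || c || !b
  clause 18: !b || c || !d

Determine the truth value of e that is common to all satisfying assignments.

False

Suppose e = true.
Case a = true:
The clause (!d) is unit, so d = false.
The clause (b) is unit, so b = true.
The clause (!c) is unit, so c = false.
That conflicts with the unit clause (c).
Undo a and try a = false.
The clause (!b) is unit, so b = false.
The clause (d) is unit, so d = true.
That conflicts with the unit clause (!d).
Either choice for a ends in contradiction.
So every satisfying assignment has e = False.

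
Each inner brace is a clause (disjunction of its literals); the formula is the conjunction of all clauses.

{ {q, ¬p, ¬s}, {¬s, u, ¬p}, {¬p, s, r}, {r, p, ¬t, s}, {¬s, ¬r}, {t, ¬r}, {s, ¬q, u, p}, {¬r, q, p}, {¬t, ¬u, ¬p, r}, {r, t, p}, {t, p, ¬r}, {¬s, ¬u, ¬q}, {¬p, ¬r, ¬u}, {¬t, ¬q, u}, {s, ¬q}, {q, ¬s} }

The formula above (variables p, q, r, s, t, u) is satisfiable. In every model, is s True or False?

Suppose s = True.
(¬r) alone gives r = False.
(q) alone gives q = True.
(¬u) alone gives u = False.
(¬p) alone gives p = False.
(t) alone gives t = True.
But (¬t) is also a unit clause — contradiction.
So every satisfying assignment has s = False.

False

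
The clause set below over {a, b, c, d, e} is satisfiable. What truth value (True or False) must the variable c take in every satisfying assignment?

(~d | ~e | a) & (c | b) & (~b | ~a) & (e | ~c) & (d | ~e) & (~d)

Suppose c = 1.
From the singleton clause (e), e = 1.
From the singleton clause (d), d = 1.
But (~d) is also a unit clause — contradiction.
So every satisfying assignment has c = False.

False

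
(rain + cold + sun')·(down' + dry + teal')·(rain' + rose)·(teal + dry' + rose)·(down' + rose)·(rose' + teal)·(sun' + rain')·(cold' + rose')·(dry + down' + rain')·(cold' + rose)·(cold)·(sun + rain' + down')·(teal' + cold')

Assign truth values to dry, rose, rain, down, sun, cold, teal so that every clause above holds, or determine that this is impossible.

UNSATISFIABLE

Unit clause (cold) forces cold = 1.
Unit clause (rose') forces rose = 0.
Now (rose) is unsatisfied and unit — conflict.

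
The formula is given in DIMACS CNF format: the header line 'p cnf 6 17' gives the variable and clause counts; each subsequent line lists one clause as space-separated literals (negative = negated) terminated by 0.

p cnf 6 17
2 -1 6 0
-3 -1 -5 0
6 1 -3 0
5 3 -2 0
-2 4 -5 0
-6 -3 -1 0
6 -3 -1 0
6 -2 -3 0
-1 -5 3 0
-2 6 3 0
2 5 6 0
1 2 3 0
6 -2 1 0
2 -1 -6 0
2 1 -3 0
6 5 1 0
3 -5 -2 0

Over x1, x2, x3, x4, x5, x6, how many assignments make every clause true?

3

There are 2^6 = 64 truth assignments over (x1, x2, x3, x4, x5, x6).
Split on x3. With x3 = True, the clauses containing x3 are satisfied and ¬x3 drops from the rest; 3 of the 2^5 = 32 assignments to the other variables satisfy what remains.
With x3 = False, by the same count on the reduced clause set, 0 assignments work.
(One model: x1=F, x2=T, x3=T, x4=F, x5=F, x6=T.)
Total: 3 + 0 = 3.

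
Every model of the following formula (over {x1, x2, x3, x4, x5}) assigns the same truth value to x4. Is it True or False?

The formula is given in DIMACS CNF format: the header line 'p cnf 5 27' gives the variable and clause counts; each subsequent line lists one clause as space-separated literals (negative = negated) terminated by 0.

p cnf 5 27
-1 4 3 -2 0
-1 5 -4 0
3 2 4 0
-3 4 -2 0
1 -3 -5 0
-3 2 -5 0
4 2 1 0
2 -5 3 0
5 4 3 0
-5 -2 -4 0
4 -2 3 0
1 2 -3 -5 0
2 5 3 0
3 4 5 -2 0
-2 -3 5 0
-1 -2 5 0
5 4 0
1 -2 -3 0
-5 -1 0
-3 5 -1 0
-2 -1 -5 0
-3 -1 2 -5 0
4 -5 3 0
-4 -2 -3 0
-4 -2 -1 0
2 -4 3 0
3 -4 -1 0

True

Suppose x4 = False.
(x5) alone gives x5 = True.
(¬x1) alone gives x1 = False.
(¬x3) alone gives x3 = False.
But (x3) is also a unit clause — contradiction.
So every satisfying assignment has x4 = True.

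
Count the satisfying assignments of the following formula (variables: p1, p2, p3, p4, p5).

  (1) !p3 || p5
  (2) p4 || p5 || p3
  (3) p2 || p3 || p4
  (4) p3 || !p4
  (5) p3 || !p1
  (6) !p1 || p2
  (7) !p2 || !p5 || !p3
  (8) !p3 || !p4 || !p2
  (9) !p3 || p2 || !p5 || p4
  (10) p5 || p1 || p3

There are 2^5 = 32 truth assignments over (p1, p2, p3, p4, p5).
Split on p1. With p1 = true, the clauses containing p1 are satisfied and !p1 drops from the rest; 0 of the 2^4 = 16 assignments to the other variables satisfy what remains.
With p1 = false, by the same count on the reduced clause set, 2 assignments work.
(One model: p1=F, p2=F, p3=T, p4=T, p5=T.)
Total: 0 + 2 = 2.

2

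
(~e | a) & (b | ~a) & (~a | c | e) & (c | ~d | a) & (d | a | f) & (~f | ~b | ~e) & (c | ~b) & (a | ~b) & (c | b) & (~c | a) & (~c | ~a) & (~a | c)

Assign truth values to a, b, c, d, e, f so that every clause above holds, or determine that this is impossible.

UNSATISFIABLE

Branch on e: set e = 0.
Branch on b: set b = 1.
Unit clause (c) forces c = 1.
Unit clause (a) forces a = 1.
That conflicts with the unit clause (~a).
So b must be the other value — set b = 0.
Unit clause (~a) forces a = 0.
Unit clause (c) forces c = 1.
That conflicts with the unit clause (~c).
Both values of b lead to a conflict.
So e must be the other value — set e = 1.
Unit clause (a) forces a = 1.
Unit clause (b) forces b = 1.
Unit clause (~f) forces f = 0.
Unit clause (c) forces c = 1.
That conflicts with the unit clause (~c).
Both values of e lead to a conflict.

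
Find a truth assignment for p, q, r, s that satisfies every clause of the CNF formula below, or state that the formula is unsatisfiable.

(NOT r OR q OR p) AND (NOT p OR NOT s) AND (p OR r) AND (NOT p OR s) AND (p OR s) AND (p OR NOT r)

UNSATISFIABLE

Try p = false.
Unit clause (r) forces r = true.
Now (NOT r) is unsatisfied and unit — conflict.
So p must be the other value — set p = true.
Unit clause (NOT s) forces s = false.
Now (s) is unsatisfied and unit — conflict.
Both values of p lead to a conflict.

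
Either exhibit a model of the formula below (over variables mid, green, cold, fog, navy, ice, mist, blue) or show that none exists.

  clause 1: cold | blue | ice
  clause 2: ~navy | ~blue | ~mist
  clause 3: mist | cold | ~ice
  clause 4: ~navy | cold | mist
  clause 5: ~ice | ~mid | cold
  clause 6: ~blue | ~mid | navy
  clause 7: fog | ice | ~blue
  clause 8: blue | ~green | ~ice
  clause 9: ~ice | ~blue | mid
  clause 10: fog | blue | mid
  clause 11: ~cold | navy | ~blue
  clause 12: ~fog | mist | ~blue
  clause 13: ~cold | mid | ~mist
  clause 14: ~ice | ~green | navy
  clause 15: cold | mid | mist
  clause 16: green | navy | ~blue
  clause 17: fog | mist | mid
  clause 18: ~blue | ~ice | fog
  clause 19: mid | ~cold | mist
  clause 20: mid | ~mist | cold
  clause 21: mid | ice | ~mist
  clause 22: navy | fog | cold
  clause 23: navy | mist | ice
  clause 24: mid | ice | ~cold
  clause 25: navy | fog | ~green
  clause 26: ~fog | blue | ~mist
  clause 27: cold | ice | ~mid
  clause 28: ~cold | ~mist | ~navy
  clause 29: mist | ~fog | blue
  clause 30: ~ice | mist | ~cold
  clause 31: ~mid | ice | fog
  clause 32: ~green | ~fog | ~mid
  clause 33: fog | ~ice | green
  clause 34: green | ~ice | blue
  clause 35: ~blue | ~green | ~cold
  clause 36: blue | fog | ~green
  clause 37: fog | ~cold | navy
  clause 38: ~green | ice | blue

UNSATISFIABLE

Branch on cold: set cold = 1.
Branch on navy: set navy = 1.
From the singleton clause (~mist), mist = 0.
From the singleton clause (mid), mid = 1.
From the singleton clause (~ice), ice = 0.
From the singleton clause (fog), fog = 1.
From the singleton clause (~blue), blue = 0.
That conflicts with the unit clause (blue).
Undo navy and try navy = 0.
From the singleton clause (~blue), blue = 0.
From the singleton clause (fog), fog = 1.
From the singleton clause (~mist), mist = 0.
That conflicts with the unit clause (mist).
Both values of navy lead to a conflict.
Undo cold and try cold = 0.
Branch on blue: set blue = 1.
Branch on navy: set navy = 0.
From the singleton clause (~mid), mid = 0.
From the singleton clause (~ice), ice = 0.
From the singleton clause (fog), fog = 1.
From the singleton clause (mist), mist = 1.
That conflicts with the unit clause (~mist).
Undo navy and try navy = 1.
From the singleton clause (~mist), mist = 0.
That conflicts with the unit clause (mist).
Both values of navy lead to a conflict.
Undo blue and try blue = 0.
From the singleton clause (ice), ice = 1.
From the singleton clause (mist), mist = 1.
From the singleton clause (~mid), mid = 0.
That conflicts with the unit clause (mid).
Both values of blue lead to a conflict.
Both values of cold lead to a conflict.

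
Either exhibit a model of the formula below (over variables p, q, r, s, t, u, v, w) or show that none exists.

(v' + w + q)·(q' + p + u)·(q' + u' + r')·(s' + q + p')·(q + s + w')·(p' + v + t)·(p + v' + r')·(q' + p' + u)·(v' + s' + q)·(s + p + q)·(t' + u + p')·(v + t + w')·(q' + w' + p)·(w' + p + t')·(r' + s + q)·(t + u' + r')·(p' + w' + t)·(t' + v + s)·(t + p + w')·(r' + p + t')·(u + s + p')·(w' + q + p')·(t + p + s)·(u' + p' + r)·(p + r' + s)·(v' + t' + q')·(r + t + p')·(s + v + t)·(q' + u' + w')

p: 0, q: 1, r: 0, s: 1, t: 0, u: 1, v: 1, w: 0

Try v = 1.
Try w = 0.
(q) alone gives q = 1.
(t') alone gives t = 0.
Try p = 0.
(u) alone gives u = 1.
(r') alone gives r = 0.
(s) alone gives s = 1.
This assignment satisfies each clause.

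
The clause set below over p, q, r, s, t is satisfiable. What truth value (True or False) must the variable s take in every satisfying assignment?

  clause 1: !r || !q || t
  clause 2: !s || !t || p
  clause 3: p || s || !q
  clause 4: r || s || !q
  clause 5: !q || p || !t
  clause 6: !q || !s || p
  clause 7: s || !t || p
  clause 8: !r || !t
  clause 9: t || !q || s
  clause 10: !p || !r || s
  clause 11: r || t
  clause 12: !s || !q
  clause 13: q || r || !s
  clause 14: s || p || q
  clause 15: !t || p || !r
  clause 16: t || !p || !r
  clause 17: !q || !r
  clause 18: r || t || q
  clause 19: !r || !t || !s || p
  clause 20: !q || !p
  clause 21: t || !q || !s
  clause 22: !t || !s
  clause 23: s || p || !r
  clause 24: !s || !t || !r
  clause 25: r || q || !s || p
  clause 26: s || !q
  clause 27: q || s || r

True

Suppose s = false.
Unit clause (!q) forces q = false.
Unit clause (p) forces p = true.
Unit clause (!r) forces r = false.
That conflicts with the unit clause (r).
So every satisfying assignment has s = True.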